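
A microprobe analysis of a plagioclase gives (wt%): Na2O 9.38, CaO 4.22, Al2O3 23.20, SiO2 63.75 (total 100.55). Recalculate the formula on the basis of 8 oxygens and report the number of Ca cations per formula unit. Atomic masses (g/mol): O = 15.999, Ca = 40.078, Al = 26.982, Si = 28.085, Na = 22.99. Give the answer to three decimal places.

0.199 Ca apfu

Na2O: 9.38/61.979 = 0.15134 mol → 0.30268 mol Na, 0.15134 mol O.
CaO: 4.22/56.077 = 0.07525 mol → 0.07525 mol Ca, 0.07525 mol O.
Al2O3: 23.20/101.961 = 0.22754 mol → 0.45508 mol Al, 0.68262 mol O.
SiO2: 63.75/60.083 = 1.06103 mol → 1.06103 mol Si, 2.12206 mol O.
Total oxygen = 3.03127 mol. Normalization factor = 8/3.03127 = 2.63916.
Ca per 8 O = 0.07525 × 2.63916 = 0.199.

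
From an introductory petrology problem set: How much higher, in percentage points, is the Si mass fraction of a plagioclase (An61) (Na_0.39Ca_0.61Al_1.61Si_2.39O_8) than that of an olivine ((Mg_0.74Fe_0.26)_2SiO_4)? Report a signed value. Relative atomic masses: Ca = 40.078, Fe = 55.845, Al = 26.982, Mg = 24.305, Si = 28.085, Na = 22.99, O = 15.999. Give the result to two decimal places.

6.80 percentage points

Si in Na_0.39Ca_0.61Al_1.61Si_2.39O_8: molar mass 271.970 g/mol; 2.39×28.085 = 67.123 g → 24.68 wt%.
Si in (Mg_0.74Fe_0.26)_2SiO_4: molar mass 157.092 g/mol; 1×28.085 = 28.085 g → 17.88 wt%.
Difference = 24.68 − 17.88 = 6.80 percentage points.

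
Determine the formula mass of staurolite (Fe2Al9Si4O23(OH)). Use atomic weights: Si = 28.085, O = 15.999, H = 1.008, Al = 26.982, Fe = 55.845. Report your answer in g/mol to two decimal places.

The formula mass is the sum 2(55.845) + 9(26.982) + 4(28.085) + 24(15.999) + 1(1.008).

851.85 g/mol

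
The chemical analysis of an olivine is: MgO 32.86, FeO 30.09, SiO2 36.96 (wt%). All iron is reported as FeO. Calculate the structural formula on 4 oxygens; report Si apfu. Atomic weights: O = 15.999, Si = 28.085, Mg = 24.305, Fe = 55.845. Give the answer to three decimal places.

32.86 wt% MgO ÷ 40.304 g/mol = 0.81530 mol, giving 0.81530 Mg and 0.81530 O.
30.09 wt% FeO ÷ 71.844 g/mol = 0.41882 mol, giving 0.41882 Fe and 0.41882 O.
36.96 wt% SiO2 ÷ 60.083 g/mol = 0.61515 mol, giving 0.61515 Si and 1.23030 O.
Oxygen sums to 2.46442; scaling by 4/2.46442 = 1.62310 puts the formula on 4 O.
Si: 0.61515 × 1.62310 = 0.998 atoms per formula unit.

0.998 Si apfu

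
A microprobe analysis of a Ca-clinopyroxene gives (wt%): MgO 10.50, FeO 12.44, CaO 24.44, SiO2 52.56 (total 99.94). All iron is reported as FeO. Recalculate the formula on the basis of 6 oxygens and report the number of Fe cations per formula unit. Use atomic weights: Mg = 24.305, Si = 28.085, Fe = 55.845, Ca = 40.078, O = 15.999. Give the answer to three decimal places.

0.397 Fe apfu

10.50 wt% MgO ÷ 40.304 g/mol = 0.26052 mol, giving 0.26052 Mg and 0.26052 O.
12.44 wt% FeO ÷ 71.844 g/mol = 0.17315 mol, giving 0.17315 Fe and 0.17315 O.
24.44 wt% CaO ÷ 56.077 g/mol = 0.43583 mol, giving 0.43583 Ca and 0.43583 O.
52.56 wt% SiO2 ÷ 60.083 g/mol = 0.87479 mol, giving 0.87479 Si and 1.74958 O.
Oxygen sums to 2.61908; scaling by 6/2.61908 = 2.29088 puts the formula on 6 O.
Fe: 0.17315 × 2.29088 = 0.397 atoms per formula unit.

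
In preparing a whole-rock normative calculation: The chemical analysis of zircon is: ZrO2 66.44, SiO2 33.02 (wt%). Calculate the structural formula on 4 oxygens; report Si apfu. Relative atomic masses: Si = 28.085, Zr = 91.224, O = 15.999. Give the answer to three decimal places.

66.44 wt% ZrO2 ÷ 123.222 g/mol = 0.53919 mol, giving 0.53919 Zr and 1.07838 O.
33.02 wt% SiO2 ÷ 60.083 g/mol = 0.54957 mol, giving 0.54957 Si and 1.09914 O.
Oxygen sums to 2.17752; scaling by 4/2.17752 = 1.83695 puts the formula on 4 O.
Si: 0.54957 × 1.83695 = 1.010 atoms per formula unit.

1.010 Si apfu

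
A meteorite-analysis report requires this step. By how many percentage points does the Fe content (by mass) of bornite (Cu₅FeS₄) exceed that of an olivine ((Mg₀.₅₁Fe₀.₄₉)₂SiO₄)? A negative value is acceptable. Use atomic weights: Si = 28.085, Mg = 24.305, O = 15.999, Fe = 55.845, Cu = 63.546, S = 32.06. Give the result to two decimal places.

-20.76 percentage points

First mineral: 55.845 g Fe in 501.815 g formula = 11.13 wt% Fe.
Second mineral: 54.728 g Fe in 171.600 g formula = 31.89 wt% Fe.
11.13% − 31.89% gives a difference of -20.76 percentage points.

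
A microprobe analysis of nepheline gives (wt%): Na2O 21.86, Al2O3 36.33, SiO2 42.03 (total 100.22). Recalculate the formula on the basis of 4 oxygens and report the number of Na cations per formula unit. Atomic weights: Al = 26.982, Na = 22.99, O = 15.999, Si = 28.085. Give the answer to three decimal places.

1.000 Na apfu

21.86 wt% Na2O ÷ 61.979 g/mol = 0.35270 mol, giving 0.70540 Na and 0.35270 O.
36.33 wt% Al2O3 ÷ 101.961 g/mol = 0.35631 mol, giving 0.71262 Al and 1.06893 O.
42.03 wt% SiO2 ÷ 60.083 g/mol = 0.69953 mol, giving 0.69953 Si and 1.39906 O.
Oxygen sums to 2.82069; scaling by 4/2.82069 = 1.41809 puts the formula on 4 O.
Na: 0.70540 × 1.41809 = 1.000 atoms per formula unit.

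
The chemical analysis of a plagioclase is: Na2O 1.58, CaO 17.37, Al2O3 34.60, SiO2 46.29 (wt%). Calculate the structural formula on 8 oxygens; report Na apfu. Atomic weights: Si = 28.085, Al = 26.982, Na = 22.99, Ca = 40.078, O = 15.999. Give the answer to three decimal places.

0.141 Na apfu

Na2O: 1.58/61.979 = 0.02549 mol → 0.05098 mol Na, 0.02549 mol O.
CaO: 17.37/56.077 = 0.30975 mol → 0.30975 mol Ca, 0.30975 mol O.
Al2O3: 34.60/101.961 = 0.33935 mol → 0.67870 mol Al, 1.01805 mol O.
SiO2: 46.29/60.083 = 0.77043 mol → 0.77043 mol Si, 1.54086 mol O.
Total oxygen = 2.89415 mol. Normalization factor = 8/2.89415 = 2.76420.
Na per 8 O = 0.05098 × 2.76420 = 0.141.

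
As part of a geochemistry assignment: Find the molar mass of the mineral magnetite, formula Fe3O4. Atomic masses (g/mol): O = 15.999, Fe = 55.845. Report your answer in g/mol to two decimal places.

The formula mass is the sum 3(55.845) + 4(15.999).

231.53 g/mol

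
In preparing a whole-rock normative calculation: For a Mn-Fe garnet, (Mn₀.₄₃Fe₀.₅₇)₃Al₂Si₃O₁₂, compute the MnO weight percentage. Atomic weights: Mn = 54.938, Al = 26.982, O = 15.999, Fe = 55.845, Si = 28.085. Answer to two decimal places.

M((Mn₀.₄₃Fe₀.₅₇)₃Al₂Si₃O₁₂) = 496.572 g/mol; M(MnO) = 70.937 g/mol.
Moles MnO per formula unit = 1.29 Mn ÷ 1 = 1.2900.
MnO fraction = (1.2900 × 70.937) / 496.572 = 91.509/496.572 = 0.1843.

18.43 wt%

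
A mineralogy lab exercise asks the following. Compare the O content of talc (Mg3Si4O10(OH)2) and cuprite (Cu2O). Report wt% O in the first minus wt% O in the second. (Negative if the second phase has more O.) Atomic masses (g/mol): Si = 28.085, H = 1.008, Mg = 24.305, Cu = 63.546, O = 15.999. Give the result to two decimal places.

First mineral: 191.988 g O in 379.259 g formula = 50.62 wt% O.
Second mineral: 15.999 g O in 143.091 g formula = 11.18 wt% O.
50.62% − 11.18% gives a difference of 39.44 percentage points.

39.44 percentage points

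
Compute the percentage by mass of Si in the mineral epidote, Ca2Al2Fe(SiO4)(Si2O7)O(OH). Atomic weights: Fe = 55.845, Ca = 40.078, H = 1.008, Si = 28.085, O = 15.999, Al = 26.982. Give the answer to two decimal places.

Formula mass = 2·40.078 + 2·26.982 + 1·55.845 + 3·28.085 + 13·15.999 + 1·1.008 = 483.215 g/mol, of which 84.255 g is Si.
So Si makes up 84.255/483.215 = 0.1744 of the mass, i.e. 17.44%.

17.44 weight percent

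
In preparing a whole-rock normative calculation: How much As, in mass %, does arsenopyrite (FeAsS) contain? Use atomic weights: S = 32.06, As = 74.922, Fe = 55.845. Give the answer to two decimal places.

46.01 mass %

M(FeAsS) = 162.827 g/mol.
As contributes 1 × 74.922 = 74.922 g per mole.
74.922/162.827 = 0.4601 → 46.01%.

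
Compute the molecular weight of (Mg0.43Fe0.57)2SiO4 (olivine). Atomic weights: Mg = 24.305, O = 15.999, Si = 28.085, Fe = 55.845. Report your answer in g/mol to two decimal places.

M = 0.86(24.305) + 1.14(55.845) + 1(28.085) + 4(15.999)

176.65 g/mol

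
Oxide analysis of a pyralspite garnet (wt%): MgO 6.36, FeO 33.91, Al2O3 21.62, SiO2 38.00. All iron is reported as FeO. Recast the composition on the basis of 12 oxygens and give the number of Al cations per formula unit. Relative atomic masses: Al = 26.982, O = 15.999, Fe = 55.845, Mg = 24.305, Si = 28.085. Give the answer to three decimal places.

MgO (M=40.304): mol = 0.15780; Mg = 0.15780, O = 0.15780.
FeO (M=71.844): mol = 0.47199; Fe = 0.47199, O = 0.47199.
Al2O3 (M=101.961): mol = 0.21204; Al = 0.42408, O = 0.63612.
SiO2 (M=60.083): mol = 0.63246; Si = 0.63246, O = 1.26492.
ΣO = 2.53083; factor = 12/ΣO = 4.74153.
Al apfu = 0.42408 × 4.74153 = 2.011.

2.011 Al apfu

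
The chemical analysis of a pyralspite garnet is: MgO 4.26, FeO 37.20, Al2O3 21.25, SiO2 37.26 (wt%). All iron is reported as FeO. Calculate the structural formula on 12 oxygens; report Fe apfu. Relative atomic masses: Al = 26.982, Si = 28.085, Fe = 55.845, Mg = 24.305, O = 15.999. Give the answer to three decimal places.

2.496 Fe apfu

MgO (M=40.304): mol = 0.10570; Mg = 0.10570, O = 0.10570.
FeO (M=71.844): mol = 0.51779; Fe = 0.51779, O = 0.51779.
Al2O3 (M=101.961): mol = 0.20841; Al = 0.41682, O = 0.62523.
SiO2 (M=60.083): mol = 0.62014; Si = 0.62014, O = 1.24028.
ΣO = 2.48900; factor = 12/ΣO = 4.82121.
Fe apfu = 0.51779 × 4.82121 = 2.496.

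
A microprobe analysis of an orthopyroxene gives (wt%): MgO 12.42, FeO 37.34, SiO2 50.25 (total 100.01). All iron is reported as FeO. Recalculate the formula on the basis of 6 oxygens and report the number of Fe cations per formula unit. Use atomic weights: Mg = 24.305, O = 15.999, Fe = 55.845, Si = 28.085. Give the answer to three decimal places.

MgO: 12.42/40.304 = 0.30816 mol → 0.30816 mol Mg, 0.30816 mol O.
FeO: 37.34/71.844 = 0.51974 mol → 0.51974 mol Fe, 0.51974 mol O.
SiO2: 50.25/60.083 = 0.83634 mol → 0.83634 mol Si, 1.67268 mol O.
Total oxygen = 2.50058 mol. Normalization factor = 6/2.50058 = 2.39944.
Fe per 6 O = 0.51974 × 2.39944 = 1.247.

1.247 Fe apfu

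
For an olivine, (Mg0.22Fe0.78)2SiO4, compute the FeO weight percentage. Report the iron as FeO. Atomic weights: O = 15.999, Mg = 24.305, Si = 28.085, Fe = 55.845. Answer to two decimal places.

59.02 wt%

M((Mg0.22Fe0.78)2SiO4) = 189.893 g/mol; M(FeO) = 71.844 g/mol.
Moles FeO per formula unit = 1.56 Fe ÷ 1 = 1.5600.
FeO fraction = (1.5600 × 71.844) / 189.893 = 112.077/189.893 = 0.5902.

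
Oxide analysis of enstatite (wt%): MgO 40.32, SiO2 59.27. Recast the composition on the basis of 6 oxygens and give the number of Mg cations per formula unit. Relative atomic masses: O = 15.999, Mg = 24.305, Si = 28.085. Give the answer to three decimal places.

MgO: 40.32/40.304 = 1.00040 mol → 1.00040 mol Mg, 1.00040 mol O.
SiO2: 59.27/60.083 = 0.98647 mol → 0.98647 mol Si, 1.97294 mol O.
Total oxygen = 2.97334 mol. Normalization factor = 6/2.97334 = 2.01793.
Mg per 6 O = 1.00040 × 2.01793 = 2.019.

2.019 Mg apfu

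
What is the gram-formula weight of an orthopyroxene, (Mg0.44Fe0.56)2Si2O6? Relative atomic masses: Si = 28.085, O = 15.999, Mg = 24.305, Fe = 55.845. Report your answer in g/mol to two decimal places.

Mg: 0.88 × 24.305 = 21.3884
Fe: 1.12 × 55.845 = 62.5464
Si: 2 × 28.085 = 56.1700
O: 6 × 15.999 = 95.9940
Summing the contributions gives the formula mass.

236.10 g/mol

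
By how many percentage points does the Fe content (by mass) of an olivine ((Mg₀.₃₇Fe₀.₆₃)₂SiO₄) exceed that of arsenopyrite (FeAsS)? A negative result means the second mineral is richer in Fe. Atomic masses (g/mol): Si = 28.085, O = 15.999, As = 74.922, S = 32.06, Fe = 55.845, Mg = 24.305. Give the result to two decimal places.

First mineral: 70.365 g Fe in 180.431 g formula = 39.00 wt% Fe.
Second mineral: 55.845 g Fe in 162.827 g formula = 34.30 wt% Fe.
39.00% − 34.30% gives a difference of 4.70 percentage points.

4.70 percentage points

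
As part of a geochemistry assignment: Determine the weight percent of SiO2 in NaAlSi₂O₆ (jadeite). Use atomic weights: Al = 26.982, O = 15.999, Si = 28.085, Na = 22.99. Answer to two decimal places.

Molar mass of NaAlSi₂O₆ = 1×22.99 + 1×26.982 + 2×28.085 + 6×15.999 = 202.136 g/mol.
Each formula unit contains 2 Si, equivalent to 2/1 = 2.0000 mol SiO2.
M(SiO2) = 1×28.085 + 2×15.999 = 60.083 g/mol.
Mass of SiO2 per formula unit = 2.0000 × 60.083 = 120.166 g.
SiO2 wt% = 120.166 / 202.136 × 100 = 59.45%.

59.45 wt%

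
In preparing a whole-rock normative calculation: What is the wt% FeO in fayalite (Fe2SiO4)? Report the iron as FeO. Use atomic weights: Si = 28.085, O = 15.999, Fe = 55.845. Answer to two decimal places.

Formula mass = 203.771 g/mol.
2 Fe → 2.0000 mol FeO per formula unit; M(FeO) = 71.844, so FeO mass = 143.688 g.
143.688/203.771 × 100 = 70.51 wt%.

70.51 wt%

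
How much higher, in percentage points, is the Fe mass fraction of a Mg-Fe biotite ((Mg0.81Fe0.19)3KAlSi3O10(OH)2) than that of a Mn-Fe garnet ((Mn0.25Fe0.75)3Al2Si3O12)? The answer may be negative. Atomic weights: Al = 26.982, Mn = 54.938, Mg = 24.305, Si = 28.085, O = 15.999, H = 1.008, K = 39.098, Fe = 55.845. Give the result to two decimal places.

-17.97 percentage points

First mineral: 31.832 g Fe in 435.232 g formula = 7.31 wt% Fe.
Second mineral: 125.651 g Fe in 497.062 g formula = 25.28 wt% Fe.
7.31% − 25.28% gives a difference of -17.97 percentage points.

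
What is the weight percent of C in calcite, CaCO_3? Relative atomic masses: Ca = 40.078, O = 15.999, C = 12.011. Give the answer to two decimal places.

12.00 mass %

Molar mass of CaCO_3: 1·40.078 + 1·12.011 + 3·15.999 = 100.086 g/mol.
Mass of C per formula unit: 1 × 12.011 = 12.011 g.
Weight fraction C = 12.011 / 100.086 = 0.1200.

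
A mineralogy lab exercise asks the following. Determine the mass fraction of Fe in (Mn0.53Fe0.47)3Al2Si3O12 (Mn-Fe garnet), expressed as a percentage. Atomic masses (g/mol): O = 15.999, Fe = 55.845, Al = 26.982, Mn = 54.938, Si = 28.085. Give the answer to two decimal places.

Molar mass of (Mn0.53Fe0.47)3Al2Si3O12: 1.59*54.938 + 1.41*55.845 + 2*26.982 + 3*28.085 + 12*15.999 = 496.300 g/mol.
Mass of Fe per formula unit: 1.41 × 55.845 = 78.741 g.
Weight fraction Fe = 78.741 / 496.300 = 0.1587.

15.87 mass %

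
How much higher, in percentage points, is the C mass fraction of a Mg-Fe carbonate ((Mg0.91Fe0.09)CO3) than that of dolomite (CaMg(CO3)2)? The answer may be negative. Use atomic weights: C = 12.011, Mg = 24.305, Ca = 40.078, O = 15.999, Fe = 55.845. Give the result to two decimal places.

C in (Mg0.91Fe0.09)CO3: molar mass 87.152 g/mol; 1×12.011 = 12.011 g → 13.78 wt%.
C in CaMg(CO3)2: molar mass 184.399 g/mol; 2×12.011 = 24.022 g → 13.03 wt%.
Difference = 13.78 − 13.03 = 0.75 percentage points.

0.75 percentage points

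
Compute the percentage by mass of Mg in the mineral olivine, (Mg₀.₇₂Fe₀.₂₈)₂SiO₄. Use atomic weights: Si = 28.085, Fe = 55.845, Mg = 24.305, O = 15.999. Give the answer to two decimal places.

Formula mass = 1.44*24.305 + 0.56*55.845 + 1*28.085 + 4*15.999 = 158.353 g/mol, of which 34.999 g is Mg.
So Mg makes up 34.999/158.353 = 0.2210 of the mass, i.e. 22.10%.

22.10 wt%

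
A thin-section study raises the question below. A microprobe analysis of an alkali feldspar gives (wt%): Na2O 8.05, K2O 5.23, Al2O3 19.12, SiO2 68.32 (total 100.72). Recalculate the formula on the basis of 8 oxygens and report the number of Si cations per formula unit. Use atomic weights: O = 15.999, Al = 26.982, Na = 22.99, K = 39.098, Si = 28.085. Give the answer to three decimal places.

Na2O (M=61.979): mol = 0.12988; Na = 0.25976, O = 0.12988.
K2O (M=94.195): mol = 0.05552; K = 0.11104, O = 0.05552.
Al2O3 (M=101.961): mol = 0.18752; Al = 0.37504, O = 0.56256.
SiO2 (M=60.083): mol = 1.13709; Si = 1.13709, O = 2.27418.
ΣO = 3.02214; factor = 8/ΣO = 2.64713.
Si apfu = 1.13709 × 2.64713 = 3.010.

3.010 Si apfu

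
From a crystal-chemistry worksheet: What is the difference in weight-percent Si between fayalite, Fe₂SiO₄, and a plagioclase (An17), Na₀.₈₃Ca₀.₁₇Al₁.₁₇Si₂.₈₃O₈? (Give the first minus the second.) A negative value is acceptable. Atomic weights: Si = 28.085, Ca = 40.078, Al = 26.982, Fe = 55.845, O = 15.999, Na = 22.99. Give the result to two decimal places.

-16.22 percentage points

First mineral: 28.085 g Si in 203.771 g formula = 13.78 wt% Si.
Second mineral: 79.481 g Si in 264.936 g formula = 30.00 wt% Si.
13.78% − 30.00% gives a difference of -16.22 percentage points.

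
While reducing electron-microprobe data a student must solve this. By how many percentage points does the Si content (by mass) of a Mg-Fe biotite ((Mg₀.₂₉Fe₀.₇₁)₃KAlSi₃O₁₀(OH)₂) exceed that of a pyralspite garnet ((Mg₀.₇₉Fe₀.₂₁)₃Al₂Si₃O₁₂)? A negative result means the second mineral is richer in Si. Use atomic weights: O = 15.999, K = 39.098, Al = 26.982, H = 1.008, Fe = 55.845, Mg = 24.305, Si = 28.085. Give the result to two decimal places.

Si in (Mg₀.₂₉Fe₀.₇₁)₃KAlSi₃O₁₀(OH)₂: molar mass 484.434 g/mol; 3×28.085 = 84.255 g → 17.39 wt%.
Si in (Mg₀.₇₉Fe₀.₂₁)₃Al₂Si₃O₁₂: molar mass 422.992 g/mol; 3×28.085 = 84.255 g → 19.92 wt%.
Difference = 17.39 − 19.92 = -2.53 percentage points.

-2.53 percentage points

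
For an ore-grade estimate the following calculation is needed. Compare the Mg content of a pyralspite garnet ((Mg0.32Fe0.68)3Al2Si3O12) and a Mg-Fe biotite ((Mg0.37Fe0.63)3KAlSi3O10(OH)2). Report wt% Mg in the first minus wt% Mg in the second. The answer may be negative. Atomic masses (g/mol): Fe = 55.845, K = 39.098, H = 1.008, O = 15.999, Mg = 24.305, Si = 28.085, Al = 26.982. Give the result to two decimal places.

-0.67 percentage points

First mineral: 23.333 g Mg in 467.464 g formula = 4.99 wt% Mg.
Second mineral: 26.979 g Mg in 476.865 g formula = 5.66 wt% Mg.
4.99% − 5.66% gives a difference of -0.67 percentage points.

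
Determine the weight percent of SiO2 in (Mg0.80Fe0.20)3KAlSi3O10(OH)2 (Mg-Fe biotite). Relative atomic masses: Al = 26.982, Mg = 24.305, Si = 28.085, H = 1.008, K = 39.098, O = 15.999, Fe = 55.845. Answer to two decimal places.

41.32 wt%

Molar mass of (Mg0.80Fe0.20)3KAlSi3O10(OH)2 = 2.40×24.305 + 0.60×55.845 + 1×39.098 + 1×26.982 + 3×28.085 + 12×15.999 + 2×1.008 = 436.178 g/mol.
Each formula unit contains 3 Si, equivalent to 3/1 = 3.0000 mol SiO2.
M(SiO2) = 1×28.085 + 2×15.999 = 60.083 g/mol.
Mass of SiO2 per formula unit = 3.0000 × 60.083 = 180.249 g.
SiO2 wt% = 180.249 / 436.178 × 100 = 41.32%.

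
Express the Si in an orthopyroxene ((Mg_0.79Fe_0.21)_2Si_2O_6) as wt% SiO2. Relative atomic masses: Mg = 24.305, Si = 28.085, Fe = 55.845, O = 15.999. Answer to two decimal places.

56.15 wt%

M((Mg_0.79Fe_0.21)_2Si_2O_6) = 214.021 g/mol; M(SiO2) = 60.083 g/mol.
Moles SiO2 per formula unit = 2 Si ÷ 1 = 2.0000.
SiO2 fraction = (2.0000 × 60.083) / 214.021 = 120.166/214.021 = 0.5615.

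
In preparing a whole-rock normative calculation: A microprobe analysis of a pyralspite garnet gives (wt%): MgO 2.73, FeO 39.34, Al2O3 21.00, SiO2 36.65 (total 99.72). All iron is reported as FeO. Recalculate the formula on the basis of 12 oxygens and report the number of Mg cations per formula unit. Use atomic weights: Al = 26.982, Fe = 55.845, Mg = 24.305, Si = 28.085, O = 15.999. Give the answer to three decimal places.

0.331 Mg apfu

MgO: 2.73/40.304 = 0.06774 mol → 0.06774 mol Mg, 0.06774 mol O.
FeO: 39.34/71.844 = 0.54758 mol → 0.54758 mol Fe, 0.54758 mol O.
Al2O3: 21.00/101.961 = 0.20596 mol → 0.41192 mol Al, 0.61788 mol O.
SiO2: 36.65/60.083 = 0.60999 mol → 0.60999 mol Si, 1.21998 mol O.
Total oxygen = 2.45318 mol. Normalization factor = 12/2.45318 = 4.89161.
Mg per 12 O = 0.06774 × 4.89161 = 0.331.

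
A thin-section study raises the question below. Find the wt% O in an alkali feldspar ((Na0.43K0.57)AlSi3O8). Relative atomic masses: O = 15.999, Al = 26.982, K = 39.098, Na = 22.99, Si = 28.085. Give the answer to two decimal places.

47.16 weight percent

Molar mass of (Na0.43K0.57)AlSi3O8: 0.43*22.99 + 0.57*39.098 + 1*26.982 + 3*28.085 + 8*15.999 = 271.401 g/mol.
Mass of O per formula unit: 8 × 15.999 = 127.992 g.
Weight fraction O = 127.992 / 271.401 = 0.4716.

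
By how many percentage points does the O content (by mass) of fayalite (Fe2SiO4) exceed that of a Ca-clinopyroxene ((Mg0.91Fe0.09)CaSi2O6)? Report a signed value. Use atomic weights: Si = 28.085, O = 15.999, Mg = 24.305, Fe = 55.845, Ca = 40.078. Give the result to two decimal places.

-12.35 percentage points

First mineral: 63.996 g O in 203.771 g formula = 31.41 wt% O.
Second mineral: 95.994 g O in 219.386 g formula = 43.76 wt% O.
31.41% − 43.76% gives a difference of -12.35 percentage points.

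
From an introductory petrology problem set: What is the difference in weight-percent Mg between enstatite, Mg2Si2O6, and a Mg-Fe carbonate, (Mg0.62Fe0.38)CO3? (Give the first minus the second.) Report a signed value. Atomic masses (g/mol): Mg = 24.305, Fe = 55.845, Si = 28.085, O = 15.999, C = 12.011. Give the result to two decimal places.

8.56 percentage points

Mg in Mg2Si2O6: molar mass 200.774 g/mol; 2×24.305 = 48.610 g → 24.21 wt%.
Mg in (Mg0.62Fe0.38)CO3: molar mass 96.298 g/mol; 0.62×24.305 = 15.069 g → 15.65 wt%.
Difference = 24.21 − 15.65 = 8.56 percentage points.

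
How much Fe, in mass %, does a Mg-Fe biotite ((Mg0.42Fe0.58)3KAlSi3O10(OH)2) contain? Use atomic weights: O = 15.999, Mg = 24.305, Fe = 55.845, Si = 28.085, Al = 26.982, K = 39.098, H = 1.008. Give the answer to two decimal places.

20.58 mass %

Molar mass of (Mg0.42Fe0.58)3KAlSi3O10(OH)2: 1.26×24.305 + 1.74×55.845 + 1×39.098 + 1×26.982 + 3×28.085 + 12×15.999 + 2×1.008 = 472.134 g/mol.
Mass of Fe per formula unit: 1.74 × 55.845 = 97.170 g.
Weight fraction Fe = 97.170 / 472.134 = 0.2058.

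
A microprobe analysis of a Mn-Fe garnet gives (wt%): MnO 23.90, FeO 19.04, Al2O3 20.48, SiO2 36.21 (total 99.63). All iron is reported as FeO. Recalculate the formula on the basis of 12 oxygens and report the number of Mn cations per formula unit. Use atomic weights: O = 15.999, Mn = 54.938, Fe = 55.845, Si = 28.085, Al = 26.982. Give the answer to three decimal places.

1.678 Mn apfu

MnO (M=70.937): mol = 0.33692; Mn = 0.33692, O = 0.33692.
FeO (M=71.844): mol = 0.26502; Fe = 0.26502, O = 0.26502.
Al2O3 (M=101.961): mol = 0.20086; Al = 0.40172, O = 0.60258.
SiO2 (M=60.083): mol = 0.60267; Si = 0.60267, O = 1.20534.
ΣO = 2.40986; factor = 12/ΣO = 4.97954.
Mn apfu = 0.33692 × 4.97954 = 1.678.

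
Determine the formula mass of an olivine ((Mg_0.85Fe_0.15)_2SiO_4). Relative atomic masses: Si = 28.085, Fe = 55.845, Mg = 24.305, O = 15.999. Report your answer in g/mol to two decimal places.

150.15 g/mol

The formula mass is the sum 1.70·24.305 + 0.30·55.845 + 1·28.085 + 4·15.999.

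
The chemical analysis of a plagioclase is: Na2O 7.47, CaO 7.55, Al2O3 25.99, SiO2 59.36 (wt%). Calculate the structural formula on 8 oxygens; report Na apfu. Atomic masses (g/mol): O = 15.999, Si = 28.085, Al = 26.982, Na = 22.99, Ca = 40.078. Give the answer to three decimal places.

Na2O (M=61.979): mol = 0.12052; Na = 0.24104, O = 0.12052.
CaO (M=56.077): mol = 0.13464; Ca = 0.13464, O = 0.13464.
Al2O3 (M=101.961): mol = 0.25490; Al = 0.50980, O = 0.76470.
SiO2 (M=60.083): mol = 0.98797; Si = 0.98797, O = 1.97594.
ΣO = 2.99580; factor = 8/ΣO = 2.67041.
Na apfu = 0.24104 × 2.67041 = 0.644.

0.644 Na apfu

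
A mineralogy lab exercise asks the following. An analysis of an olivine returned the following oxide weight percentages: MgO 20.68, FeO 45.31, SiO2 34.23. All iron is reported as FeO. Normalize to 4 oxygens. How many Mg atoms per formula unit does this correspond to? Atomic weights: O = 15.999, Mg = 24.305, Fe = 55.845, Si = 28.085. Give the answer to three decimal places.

MgO: 20.68/40.304 = 0.51310 mol → 0.51310 mol Mg, 0.51310 mol O.
FeO: 45.31/71.844 = 0.63067 mol → 0.63067 mol Fe, 0.63067 mol O.
SiO2: 34.23/60.083 = 0.56971 mol → 0.56971 mol Si, 1.13942 mol O.
Total oxygen = 2.28319 mol. Normalization factor = 4/2.28319 = 1.75193.
Mg per 4 O = 0.51310 × 1.75193 = 0.899.

0.899 Mg apfu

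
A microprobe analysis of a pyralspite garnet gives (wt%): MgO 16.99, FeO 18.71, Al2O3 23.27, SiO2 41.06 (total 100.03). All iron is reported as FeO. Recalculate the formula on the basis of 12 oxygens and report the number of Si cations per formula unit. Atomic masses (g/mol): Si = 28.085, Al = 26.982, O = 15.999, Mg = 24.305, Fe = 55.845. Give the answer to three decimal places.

3.000 Si apfu

16.99 wt% MgO ÷ 40.304 g/mol = 0.42155 mol, giving 0.42155 Mg and 0.42155 O.
18.71 wt% FeO ÷ 71.844 g/mol = 0.26043 mol, giving 0.26043 Fe and 0.26043 O.
23.27 wt% Al2O3 ÷ 101.961 g/mol = 0.22822 mol, giving 0.45644 Al and 0.68466 O.
41.06 wt% SiO2 ÷ 60.083 g/mol = 0.68339 mol, giving 0.68339 Si and 1.36678 O.
Oxygen sums to 2.73342; scaling by 12/2.73342 = 4.39010 puts the formula on 12 O.
Si: 0.68339 × 4.39010 = 3.000 atoms per formula unit.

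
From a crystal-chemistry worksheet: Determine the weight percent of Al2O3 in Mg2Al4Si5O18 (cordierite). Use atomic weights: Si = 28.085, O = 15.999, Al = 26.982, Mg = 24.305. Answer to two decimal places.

Formula mass = 584.945 g/mol.
4 Al → 2.0000 mol Al2O3 per formula unit; M(Al2O3) = 101.961, so Al2O3 mass = 203.922 g.
203.922/584.945 × 100 = 34.86 wt%.

34.86 wt%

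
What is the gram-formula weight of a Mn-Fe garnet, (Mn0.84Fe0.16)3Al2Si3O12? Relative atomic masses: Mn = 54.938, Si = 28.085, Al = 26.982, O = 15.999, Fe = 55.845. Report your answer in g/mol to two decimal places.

The formula mass is the sum 2.52·54.938 + 0.48·55.845 + 2·26.982 + 3·28.085 + 12·15.999.

495.46 g/mol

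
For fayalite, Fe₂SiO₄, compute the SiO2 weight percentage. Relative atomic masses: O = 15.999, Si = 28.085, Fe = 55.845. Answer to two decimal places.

Molar mass of Fe₂SiO₄ = 2*55.845 + 1*28.085 + 4*15.999 = 203.771 g/mol.
Each formula unit contains 1 Si, equivalent to 1/1 = 1.0000 mol SiO2.
M(SiO2) = 1×28.085 + 2×15.999 = 60.083 g/mol.
Mass of SiO2 per formula unit = 1.0000 × 60.083 = 60.083 g.
SiO2 wt% = 60.083 / 203.771 × 100 = 29.49%.

29.49 wt%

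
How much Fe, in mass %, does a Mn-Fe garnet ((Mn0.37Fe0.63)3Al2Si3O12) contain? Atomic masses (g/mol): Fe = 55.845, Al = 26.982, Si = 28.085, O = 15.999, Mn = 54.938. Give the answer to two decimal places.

Formula mass = 1.11*54.938 + 1.89*55.845 + 2*26.982 + 3*28.085 + 12*15.999 = 496.735 g/mol, of which 105.547 g is Fe.
So Fe makes up 105.547/496.735 = 0.2125 of the mass, i.e. 21.25%.

21.25 mass %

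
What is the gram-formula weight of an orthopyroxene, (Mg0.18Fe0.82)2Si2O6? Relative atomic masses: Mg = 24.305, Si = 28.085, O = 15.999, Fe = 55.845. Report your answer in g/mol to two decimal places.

252.50 g/mol

The formula mass is the sum 0.36*24.305 + 1.64*55.845 + 2*28.085 + 6*15.999.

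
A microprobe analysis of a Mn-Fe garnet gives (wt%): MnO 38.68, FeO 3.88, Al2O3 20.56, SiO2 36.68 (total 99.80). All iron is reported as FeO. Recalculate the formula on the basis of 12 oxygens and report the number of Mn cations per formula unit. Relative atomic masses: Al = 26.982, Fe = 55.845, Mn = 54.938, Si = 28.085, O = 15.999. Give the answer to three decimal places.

MnO (M=70.937): mol = 0.54527; Mn = 0.54527, O = 0.54527.
FeO (M=71.844): mol = 0.05401; Fe = 0.05401, O = 0.05401.
Al2O3 (M=101.961): mol = 0.20165; Al = 0.40330, O = 0.60495.
SiO2 (M=60.083): mol = 0.61049; Si = 0.61049, O = 1.22098.
ΣO = 2.42521; factor = 12/ΣO = 4.94803.
Mn apfu = 0.54527 × 4.94803 = 2.698.

2.698 Mn apfu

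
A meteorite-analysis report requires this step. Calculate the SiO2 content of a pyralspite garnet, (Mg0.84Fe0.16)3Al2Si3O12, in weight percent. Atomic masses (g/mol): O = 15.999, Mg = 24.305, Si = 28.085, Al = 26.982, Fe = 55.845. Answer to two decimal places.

M((Mg0.84Fe0.16)3Al2Si3O12) = 418.261 g/mol; M(SiO2) = 60.083 g/mol.
Moles SiO2 per formula unit = 3 Si ÷ 1 = 3.0000.
SiO2 fraction = (3.0000 × 60.083) / 418.261 = 180.249/418.261 = 0.4309.

43.09 wt%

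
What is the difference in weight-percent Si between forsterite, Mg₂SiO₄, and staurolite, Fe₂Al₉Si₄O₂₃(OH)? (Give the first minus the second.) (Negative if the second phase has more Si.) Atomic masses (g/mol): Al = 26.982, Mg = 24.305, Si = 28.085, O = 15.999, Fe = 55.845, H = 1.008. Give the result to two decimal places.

M(Mg₂SiO₄) = 140.691 g/mol, so wt% Si = 28.085/140.691 × 100 = 19.96%.
M(Fe₂Al₉Si₄O₂₃(OH)) = 851.852 g/mol, so wt% Si = 112.340/851.852 × 100 = 13.19%.
19.96 − 13.19 = 6.77 pp.

6.77 percentage points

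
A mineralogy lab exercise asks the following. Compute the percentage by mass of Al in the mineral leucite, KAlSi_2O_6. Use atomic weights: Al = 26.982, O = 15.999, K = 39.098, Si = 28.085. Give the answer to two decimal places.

12.36 wt%

Molar mass of KAlSi_2O_6: 1×39.098 + 1×26.982 + 2×28.085 + 6×15.999 = 218.244 g/mol.
Mass of Al per formula unit: 1 × 26.982 = 26.982 g.
Weight fraction Al = 26.982 / 218.244 = 0.1236.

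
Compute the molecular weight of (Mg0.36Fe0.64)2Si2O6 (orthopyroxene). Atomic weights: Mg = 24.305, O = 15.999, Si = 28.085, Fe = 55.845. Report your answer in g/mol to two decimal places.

The formula mass is the sum 0.72×24.305 + 1.28×55.845 + 2×28.085 + 6×15.999.

241.15 g/mol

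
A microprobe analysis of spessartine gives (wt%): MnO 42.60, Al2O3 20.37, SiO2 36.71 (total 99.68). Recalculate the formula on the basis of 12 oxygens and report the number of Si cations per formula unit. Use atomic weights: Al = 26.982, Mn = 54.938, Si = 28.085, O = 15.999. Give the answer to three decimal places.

MnO (M=70.937): mol = 0.60053; Mn = 0.60053, O = 0.60053.
Al2O3 (M=101.961): mol = 0.19978; Al = 0.39956, O = 0.59934.
SiO2 (M=60.083): mol = 0.61099; Si = 0.61099, O = 1.22198.
ΣO = 2.42185; factor = 12/ΣO = 4.95489.
Si apfu = 0.61099 × 4.95489 = 3.027.

3.027 Si apfu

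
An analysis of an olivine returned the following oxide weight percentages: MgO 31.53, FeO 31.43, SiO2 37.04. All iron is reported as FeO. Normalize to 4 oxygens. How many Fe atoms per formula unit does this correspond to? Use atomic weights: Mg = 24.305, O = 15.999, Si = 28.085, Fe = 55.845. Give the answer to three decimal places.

31.53 wt% MgO ÷ 40.304 g/mol = 0.78230 mol, giving 0.78230 Mg and 0.78230 O.
31.43 wt% FeO ÷ 71.844 g/mol = 0.43748 mol, giving 0.43748 Fe and 0.43748 O.
37.04 wt% SiO2 ÷ 60.083 g/mol = 0.61648 mol, giving 0.61648 Si and 1.23296 O.
Oxygen sums to 2.45274; scaling by 4/2.45274 = 1.63083 puts the formula on 4 O.
Fe: 0.43748 × 1.63083 = 0.713 atoms per formula unit.

0.713 Fe apfu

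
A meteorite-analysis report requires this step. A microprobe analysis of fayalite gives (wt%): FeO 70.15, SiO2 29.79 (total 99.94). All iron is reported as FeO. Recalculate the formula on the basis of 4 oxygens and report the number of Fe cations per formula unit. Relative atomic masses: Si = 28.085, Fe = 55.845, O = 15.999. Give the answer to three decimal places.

1.985 Fe apfu

70.15 wt% FeO ÷ 71.844 g/mol = 0.97642 mol, giving 0.97642 Fe and 0.97642 O.
29.79 wt% SiO2 ÷ 60.083 g/mol = 0.49581 mol, giving 0.49581 Si and 0.99162 O.
Oxygen sums to 1.96804; scaling by 4/1.96804 = 2.03248 puts the formula on 4 O.
Fe: 0.97642 × 2.03248 = 1.985 atoms per formula unit.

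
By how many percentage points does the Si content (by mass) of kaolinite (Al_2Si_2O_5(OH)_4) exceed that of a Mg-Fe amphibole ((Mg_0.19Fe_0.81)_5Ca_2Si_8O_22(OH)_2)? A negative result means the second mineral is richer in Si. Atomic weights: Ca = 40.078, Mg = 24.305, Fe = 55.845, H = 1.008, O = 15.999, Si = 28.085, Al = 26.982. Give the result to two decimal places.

-2.14 percentage points

First mineral: 56.170 g Si in 258.157 g formula = 21.76 wt% Si.
Second mineral: 224.680 g Si in 940.090 g formula = 23.90 wt% Si.
21.76% − 23.90% gives a difference of -2.14 percentage points.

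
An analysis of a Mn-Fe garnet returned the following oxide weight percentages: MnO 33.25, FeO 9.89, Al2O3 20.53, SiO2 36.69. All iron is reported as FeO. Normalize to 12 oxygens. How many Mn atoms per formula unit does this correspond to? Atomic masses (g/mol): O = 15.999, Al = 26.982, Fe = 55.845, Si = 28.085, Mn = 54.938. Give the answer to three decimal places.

MnO: 33.25/70.937 = 0.46873 mol → 0.46873 mol Mn, 0.46873 mol O.
FeO: 9.89/71.844 = 0.13766 mol → 0.13766 mol Fe, 0.13766 mol O.
Al2O3: 20.53/101.961 = 0.20135 mol → 0.40270 mol Al, 0.60405 mol O.
SiO2: 36.69/60.083 = 0.61066 mol → 0.61066 mol Si, 1.22132 mol O.
Total oxygen = 2.43176 mol. Normalization factor = 12/2.43176 = 4.93470.
Mn per 12 O = 0.46873 × 4.93470 = 2.313.

2.313 Mn apfu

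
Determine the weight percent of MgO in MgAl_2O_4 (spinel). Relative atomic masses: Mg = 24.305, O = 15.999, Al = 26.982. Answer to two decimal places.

Molar mass of MgAl_2O_4 = 1·24.305 + 2·26.982 + 4·15.999 = 142.265 g/mol.
Each formula unit contains 1 Mg, equivalent to 1/1 = 1.0000 mol MgO.
M(MgO) = 1×24.305 + 1×15.999 = 40.304 g/mol.
Mass of MgO per formula unit = 1.0000 × 40.304 = 40.304 g.
MgO wt% = 40.304 / 142.265 × 100 = 28.33%.

28.33 wt%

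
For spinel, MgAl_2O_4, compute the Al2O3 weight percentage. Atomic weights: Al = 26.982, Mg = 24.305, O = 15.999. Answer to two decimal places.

Molar mass of MgAl_2O_4 = 1·24.305 + 2·26.982 + 4·15.999 = 142.265 g/mol.
Each formula unit contains 2 Al, equivalent to 2/2 = 1.0000 mol Al2O3.
M(Al2O3) = 2×26.982 + 3×15.999 = 101.961 g/mol.
Mass of Al2O3 per formula unit = 1.0000 × 101.961 = 101.961 g.
Al2O3 wt% = 101.961 / 142.265 × 100 = 71.67%.

71.67 wt%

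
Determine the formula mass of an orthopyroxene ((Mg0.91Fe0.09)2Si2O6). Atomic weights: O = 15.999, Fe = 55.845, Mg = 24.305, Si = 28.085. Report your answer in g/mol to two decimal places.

Mg: 1.82 × 24.305 = 44.2351
Fe: 0.18 × 55.845 = 10.0521
Si: 2 × 28.085 = 56.1700
O: 6 × 15.999 = 95.9940
Summing the contributions gives the formula mass.

206.45 g/mol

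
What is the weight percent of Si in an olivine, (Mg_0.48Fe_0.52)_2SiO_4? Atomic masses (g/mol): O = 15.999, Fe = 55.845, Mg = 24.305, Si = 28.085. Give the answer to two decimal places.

Molar mass of (Mg_0.48Fe_0.52)_2SiO_4: 0.96*24.305 + 1.04*55.845 + 1*28.085 + 4*15.999 = 173.493 g/mol.
Mass of Si per formula unit: 1 × 28.085 = 28.085 g.
Weight fraction Si = 28.085 / 173.493 = 0.1619.

16.19 weight percent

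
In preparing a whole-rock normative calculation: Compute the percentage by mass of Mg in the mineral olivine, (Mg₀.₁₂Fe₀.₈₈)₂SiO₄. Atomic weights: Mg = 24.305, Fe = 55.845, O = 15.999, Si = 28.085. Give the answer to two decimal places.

Formula mass = 0.24·24.305 + 1.76·55.845 + 1·28.085 + 4·15.999 = 196.201 g/mol, of which 5.833 g is Mg.
So Mg makes up 5.833/196.201 = 0.0297 of the mass, i.e. 2.97%.

2.97 mass %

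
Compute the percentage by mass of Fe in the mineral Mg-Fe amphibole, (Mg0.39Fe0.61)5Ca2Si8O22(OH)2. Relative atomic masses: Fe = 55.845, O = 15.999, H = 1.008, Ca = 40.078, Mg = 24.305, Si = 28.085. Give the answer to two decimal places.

18.75 wt%

Molar mass of (Mg0.39Fe0.61)5Ca2Si8O22(OH)2: 1.95*24.305 + 3.05*55.845 + 2*40.078 + 8*28.085 + 24*15.999 + 2*1.008 = 908.550 g/mol.
Mass of Fe per formula unit: 3.05 × 55.845 = 170.327 g.
Weight fraction Fe = 170.327 / 908.550 = 0.1875.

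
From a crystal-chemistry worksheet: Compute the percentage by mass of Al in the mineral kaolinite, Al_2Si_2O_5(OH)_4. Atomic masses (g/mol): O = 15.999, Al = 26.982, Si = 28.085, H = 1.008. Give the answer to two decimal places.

M(Al_2Si_2O_5(OH)_4) = 258.157 g/mol.
Al contributes 2 × 26.982 = 53.964 g per mole.
53.964/258.157 = 0.2090 → 20.90%.

20.90 wt%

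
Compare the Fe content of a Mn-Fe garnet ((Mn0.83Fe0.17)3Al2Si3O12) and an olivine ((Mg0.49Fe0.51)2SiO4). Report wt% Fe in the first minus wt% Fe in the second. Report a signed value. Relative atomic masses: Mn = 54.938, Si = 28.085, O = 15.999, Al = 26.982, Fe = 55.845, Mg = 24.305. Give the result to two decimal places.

-27.20 percentage points

First mineral: 28.481 g Fe in 495.484 g formula = 5.75 wt% Fe.
Second mineral: 56.962 g Fe in 172.862 g formula = 32.95 wt% Fe.
5.75% − 32.95% gives a difference of -27.20 percentage points.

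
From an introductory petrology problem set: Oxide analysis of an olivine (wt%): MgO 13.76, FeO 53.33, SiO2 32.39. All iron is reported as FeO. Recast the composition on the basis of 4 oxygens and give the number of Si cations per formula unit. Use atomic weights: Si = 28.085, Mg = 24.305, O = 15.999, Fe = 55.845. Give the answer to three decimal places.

0.997 Si apfu

MgO: 13.76/40.304 = 0.34141 mol → 0.34141 mol Mg, 0.34141 mol O.
FeO: 53.33/71.844 = 0.74230 mol → 0.74230 mol Fe, 0.74230 mol O.
SiO2: 32.39/60.083 = 0.53909 mol → 0.53909 mol Si, 1.07818 mol O.
Total oxygen = 2.16189 mol. Normalization factor = 4/2.16189 = 1.85023.
Si per 4 O = 0.53909 × 1.85023 = 0.997.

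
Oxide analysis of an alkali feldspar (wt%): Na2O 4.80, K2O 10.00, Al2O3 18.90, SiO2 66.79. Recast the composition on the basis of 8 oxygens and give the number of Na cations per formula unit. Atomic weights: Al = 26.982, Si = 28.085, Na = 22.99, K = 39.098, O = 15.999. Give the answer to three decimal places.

4.80 wt% Na2O ÷ 61.979 g/mol = 0.07745 mol, giving 0.15490 Na and 0.07745 O.
10.00 wt% K2O ÷ 94.195 g/mol = 0.10616 mol, giving 0.21232 K and 0.10616 O.
18.90 wt% Al2O3 ÷ 101.961 g/mol = 0.18536 mol, giving 0.37072 Al and 0.55608 O.
66.79 wt% SiO2 ÷ 60.083 g/mol = 1.11163 mol, giving 1.11163 Si and 2.22326 O.
Oxygen sums to 2.96295; scaling by 8/2.96295 = 2.70001 puts the formula on 8 O.
Na: 0.15490 × 2.70001 = 0.418 atoms per formula unit.

0.418 Na apfu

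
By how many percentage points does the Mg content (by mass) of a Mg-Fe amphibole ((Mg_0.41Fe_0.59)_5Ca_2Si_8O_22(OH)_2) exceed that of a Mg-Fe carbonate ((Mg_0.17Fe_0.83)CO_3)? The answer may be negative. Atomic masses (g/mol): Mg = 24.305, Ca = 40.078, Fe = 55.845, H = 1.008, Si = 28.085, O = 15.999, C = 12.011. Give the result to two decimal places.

M((Mg_0.41Fe_0.59)_5Ca_2Si_8O_22(OH)_2) = 905.396 g/mol, so wt% Mg = 49.825/905.396 × 100 = 5.50%.
M((Mg_0.17Fe_0.83)CO_3) = 110.491 g/mol, so wt% Mg = 4.132/110.491 × 100 = 3.74%.
5.50 − 3.74 = 1.76 pp.

1.76 percentage points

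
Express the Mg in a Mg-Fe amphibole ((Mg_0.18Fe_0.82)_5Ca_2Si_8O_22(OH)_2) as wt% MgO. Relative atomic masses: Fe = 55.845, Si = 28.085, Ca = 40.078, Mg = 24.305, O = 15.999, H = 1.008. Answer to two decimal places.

M((Mg_0.18Fe_0.82)_5Ca_2Si_8O_22(OH)_2) = 941.667 g/mol; M(MgO) = 40.304 g/mol.
Moles MgO per formula unit = 0.90 Mg ÷ 1 = 0.9000.
MgO fraction = (0.9000 × 40.304) / 941.667 = 36.274/941.667 = 0.0385.

3.85 wt%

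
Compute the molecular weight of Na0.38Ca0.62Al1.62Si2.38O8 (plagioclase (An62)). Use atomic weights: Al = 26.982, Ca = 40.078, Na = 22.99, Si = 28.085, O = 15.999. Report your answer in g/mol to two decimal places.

272.13 g/mol

Na: 0.38 × 22.99 = 8.7362
Ca: 0.62 × 40.078 = 24.8484
Al: 1.62 × 26.982 = 43.7108
Si: 2.38 × 28.085 = 66.8423
O: 8 × 15.999 = 127.9920
Summing the contributions gives the formula mass.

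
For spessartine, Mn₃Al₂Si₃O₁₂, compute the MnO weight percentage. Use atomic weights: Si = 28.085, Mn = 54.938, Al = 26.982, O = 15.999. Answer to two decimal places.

42.99 wt%

M(Mn₃Al₂Si₃O₁₂) = 495.021 g/mol; M(MnO) = 70.937 g/mol.
Moles MnO per formula unit = 3 Mn ÷ 1 = 3.0000.
MnO fraction = (3.0000 × 70.937) / 495.021 = 212.811/495.021 = 0.4299.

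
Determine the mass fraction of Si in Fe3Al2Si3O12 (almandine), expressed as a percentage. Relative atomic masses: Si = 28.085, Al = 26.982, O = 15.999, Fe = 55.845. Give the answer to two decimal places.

M(Fe3Al2Si3O12) = 497.742 g/mol.
Si contributes 3 × 28.085 = 84.255 g per mole.
84.255/497.742 = 0.1693 → 16.93%.

16.93 weight percent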